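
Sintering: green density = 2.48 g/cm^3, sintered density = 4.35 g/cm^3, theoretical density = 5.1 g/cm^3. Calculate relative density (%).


Relative = 4.35 / 5.1 * 100 = 85.3%

85.3


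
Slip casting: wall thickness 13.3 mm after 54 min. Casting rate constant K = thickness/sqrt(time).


K = 13.3 / sqrt(54) = 13.3 / 7.3485 = 1.81 mm/min^0.5

1.81


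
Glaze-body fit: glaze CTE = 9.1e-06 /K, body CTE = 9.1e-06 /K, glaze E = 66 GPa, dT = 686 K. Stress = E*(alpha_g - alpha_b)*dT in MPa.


Stress = 66*1000*(9.1e-06 - 9.1e-06)*686 = 0.0 MPa

0.0


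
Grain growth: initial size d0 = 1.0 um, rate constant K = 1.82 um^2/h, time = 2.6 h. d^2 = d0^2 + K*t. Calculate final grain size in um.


d^2 = 1.0^2 + 1.82*2.6 = 5.732
d = sqrt(5.732) = 2.39 um

2.39


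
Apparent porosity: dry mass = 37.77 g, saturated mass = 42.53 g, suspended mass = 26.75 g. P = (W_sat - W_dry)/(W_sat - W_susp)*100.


P = (42.53 - 37.77) / (42.53 - 26.75) * 100 = 4.76 / 15.78 * 100 = 30.2%

30.2


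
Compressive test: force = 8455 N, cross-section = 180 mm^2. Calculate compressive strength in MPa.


CS = 8455 / 180 = 47.0 MPa

47.0


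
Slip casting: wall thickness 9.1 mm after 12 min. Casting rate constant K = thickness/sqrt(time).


K = 9.1 / sqrt(12) = 9.1 / 3.4641 = 2.627 mm/min^0.5

2.627


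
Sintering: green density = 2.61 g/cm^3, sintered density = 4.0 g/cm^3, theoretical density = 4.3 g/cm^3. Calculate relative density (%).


Relative = 4.0 / 4.3 * 100 = 93.0%

93.0


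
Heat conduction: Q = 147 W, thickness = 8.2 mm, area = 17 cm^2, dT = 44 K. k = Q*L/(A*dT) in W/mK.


k = 147*8.2/1000/(17/10000*44) = 16.11 W/mK

16.11


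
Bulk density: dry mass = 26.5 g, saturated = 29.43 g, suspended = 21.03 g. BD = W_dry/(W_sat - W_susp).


BD = 26.5 / (29.43 - 21.03) = 26.5 / 8.4 = 3.155 g/cm^3

3.155


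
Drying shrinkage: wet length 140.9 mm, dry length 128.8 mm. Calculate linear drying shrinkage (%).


DS = (140.9 - 128.8) / 140.9 * 100 = 8.59%

8.59


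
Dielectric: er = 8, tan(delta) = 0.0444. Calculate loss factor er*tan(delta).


Loss = 8 * 0.0444 = 0.355

0.355


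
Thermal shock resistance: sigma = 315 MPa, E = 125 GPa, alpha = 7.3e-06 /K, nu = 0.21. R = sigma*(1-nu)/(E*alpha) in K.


R = 315*(1-0.21)/(125*1000*7.3e-06) = 273 K

273


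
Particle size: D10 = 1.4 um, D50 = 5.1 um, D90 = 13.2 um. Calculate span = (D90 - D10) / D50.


Span = (13.2 - 1.4) / 5.1 = 11.8 / 5.1 = 2.314

2.314


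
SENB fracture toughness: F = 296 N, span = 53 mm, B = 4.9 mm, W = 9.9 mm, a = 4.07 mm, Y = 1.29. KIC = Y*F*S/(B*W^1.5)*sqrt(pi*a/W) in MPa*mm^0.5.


KIC = 1.29*296*53/(4.9*9.9^1.5)*sqrt(pi*4.07/9.9) = 150.68

150.68


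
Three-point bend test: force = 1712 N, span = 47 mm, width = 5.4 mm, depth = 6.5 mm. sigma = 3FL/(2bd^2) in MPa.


sigma = 3*1712*47/(2*5.4*6.5^2) = 529.0 MPa

529.0


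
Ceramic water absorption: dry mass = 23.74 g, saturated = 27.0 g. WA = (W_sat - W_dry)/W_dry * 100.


WA = (27.0 - 23.74) / 23.74 * 100 = 13.73%

13.73


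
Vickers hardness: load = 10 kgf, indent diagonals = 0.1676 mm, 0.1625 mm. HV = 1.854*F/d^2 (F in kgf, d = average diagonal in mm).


d_avg = (0.1676+0.1625)/2 = 0.16505 mm
HV = 1.854*10/0.16505^2 = 681

681


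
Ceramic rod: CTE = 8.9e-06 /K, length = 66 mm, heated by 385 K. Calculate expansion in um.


dL = 8.9e-06 * 66 * 385 * 1000 = 226.149 um

226.149


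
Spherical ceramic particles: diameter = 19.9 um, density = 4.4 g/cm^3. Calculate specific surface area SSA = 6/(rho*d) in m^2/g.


SSA = 6 / (4.4 * 19.9) = 0.069 m^2/g

0.069


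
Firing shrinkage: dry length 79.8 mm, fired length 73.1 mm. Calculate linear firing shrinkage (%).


FS = (79.8 - 73.1) / 79.8 * 100 = 8.4%

8.4


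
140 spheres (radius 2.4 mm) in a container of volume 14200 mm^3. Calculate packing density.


V_sphere = 4/3*pi*2.4^3 = 57.9058 mm^3
Total V = 140*57.9058 = 8106.812 mm^3
PD = 8106.812 / 14200 = 0.571

0.571


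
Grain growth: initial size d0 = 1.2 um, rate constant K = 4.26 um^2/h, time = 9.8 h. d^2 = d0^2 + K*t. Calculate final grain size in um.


d^2 = 1.2^2 + 4.26*9.8 = 43.188
d = sqrt(43.188) = 6.57 um

6.57


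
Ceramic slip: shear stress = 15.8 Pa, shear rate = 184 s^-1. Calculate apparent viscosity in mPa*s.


eta = tau/gamma * 1000 = 15.8/184 * 1000 = 85.9 mPa*s

85.9


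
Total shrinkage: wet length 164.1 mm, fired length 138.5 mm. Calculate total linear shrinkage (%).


TS = (164.1 - 138.5) / 164.1 * 100 = 15.6%

15.6


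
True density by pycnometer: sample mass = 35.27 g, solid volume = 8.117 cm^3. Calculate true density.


TD = 35.27 / 8.117 = 4.345 g/cm^3

4.345


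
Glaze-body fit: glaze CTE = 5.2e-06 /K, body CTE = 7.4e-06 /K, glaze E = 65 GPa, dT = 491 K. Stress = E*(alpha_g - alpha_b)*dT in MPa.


Stress = 65*1000*(5.2e-06 - 7.4e-06)*491 = -70.2 MPa

-70.2


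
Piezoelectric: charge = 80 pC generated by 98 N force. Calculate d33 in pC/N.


d33 = 80 / 98 = 0.8 pC/N

0.8


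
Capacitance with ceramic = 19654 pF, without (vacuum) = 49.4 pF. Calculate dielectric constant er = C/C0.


er = 19654 / 49.4 = 397.85

397.85


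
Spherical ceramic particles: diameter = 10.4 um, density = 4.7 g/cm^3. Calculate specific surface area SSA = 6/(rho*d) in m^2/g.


SSA = 6 / (4.7 * 10.4) = 0.123 m^2/g

0.123


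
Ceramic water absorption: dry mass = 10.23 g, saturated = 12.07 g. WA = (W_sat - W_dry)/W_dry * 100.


WA = (12.07 - 10.23) / 10.23 * 100 = 17.99%

17.99


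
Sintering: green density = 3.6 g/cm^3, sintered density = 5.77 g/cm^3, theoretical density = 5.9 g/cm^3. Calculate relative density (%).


Relative = 5.77 / 5.9 * 100 = 97.8%

97.8


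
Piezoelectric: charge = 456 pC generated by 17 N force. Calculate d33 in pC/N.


d33 = 456 / 17 = 26.8 pC/N

26.8


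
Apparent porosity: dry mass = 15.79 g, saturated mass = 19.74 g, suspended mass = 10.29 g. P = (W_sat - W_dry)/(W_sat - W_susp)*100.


P = (19.74 - 15.79) / (19.74 - 10.29) * 100 = 3.95 / 9.45 * 100 = 41.8%

41.8


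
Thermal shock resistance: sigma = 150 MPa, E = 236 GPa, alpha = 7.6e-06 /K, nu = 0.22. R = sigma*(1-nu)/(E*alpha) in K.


R = 150*(1-0.22)/(236*1000*7.6e-06) = 65 K

65


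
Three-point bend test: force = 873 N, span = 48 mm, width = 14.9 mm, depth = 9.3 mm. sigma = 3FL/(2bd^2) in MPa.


sigma = 3*873*48/(2*14.9*9.3^2) = 48.8 MPa

48.8


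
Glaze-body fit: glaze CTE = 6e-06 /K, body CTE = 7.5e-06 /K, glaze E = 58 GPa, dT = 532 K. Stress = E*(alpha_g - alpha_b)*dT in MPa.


Stress = 58*1000*(6e-06 - 7.5e-06)*532 = -46.3 MPa

-46.3


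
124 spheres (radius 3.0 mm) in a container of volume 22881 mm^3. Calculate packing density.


V_sphere = 4/3*pi*3.0^3 = 113.0973 mm^3
Total V = 124*113.0973 = 14024.0652 mm^3
PD = 14024.0652 / 22881 = 0.613

0.613


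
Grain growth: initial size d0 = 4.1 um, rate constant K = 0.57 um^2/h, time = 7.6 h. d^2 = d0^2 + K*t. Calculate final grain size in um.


d^2 = 4.1^2 + 0.57*7.6 = 21.142
d = sqrt(21.142) = 4.6 um

4.6


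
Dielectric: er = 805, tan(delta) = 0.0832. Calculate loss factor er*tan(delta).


Loss = 805 * 0.0832 = 66.976

66.976


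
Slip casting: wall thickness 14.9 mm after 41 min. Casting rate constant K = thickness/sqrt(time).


K = 14.9 / sqrt(41) = 14.9 / 6.4031 = 2.327 mm/min^0.5

2.327


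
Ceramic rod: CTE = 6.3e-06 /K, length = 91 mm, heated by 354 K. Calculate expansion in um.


dL = 6.3e-06 * 91 * 354 * 1000 = 202.948 um

202.948


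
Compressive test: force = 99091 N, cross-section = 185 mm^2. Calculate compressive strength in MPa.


CS = 99091 / 185 = 535.6 MPa

535.6


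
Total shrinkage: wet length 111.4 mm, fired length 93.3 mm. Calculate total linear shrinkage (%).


TS = (111.4 - 93.3) / 111.4 * 100 = 16.25%

16.25


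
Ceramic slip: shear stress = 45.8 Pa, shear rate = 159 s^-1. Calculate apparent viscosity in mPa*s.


eta = tau/gamma * 1000 = 45.8/159 * 1000 = 288.1 mPa*s

288.1


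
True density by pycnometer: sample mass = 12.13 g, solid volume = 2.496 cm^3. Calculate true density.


TD = 12.13 / 2.496 = 4.86 g/cm^3

4.86


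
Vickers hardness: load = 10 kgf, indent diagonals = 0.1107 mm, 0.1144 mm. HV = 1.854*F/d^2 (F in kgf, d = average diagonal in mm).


d_avg = (0.1107+0.1144)/2 = 0.11255 mm
HV = 1.854*10/0.11255^2 = 1464

1464


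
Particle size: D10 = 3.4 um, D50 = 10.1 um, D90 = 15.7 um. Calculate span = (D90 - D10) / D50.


Span = (15.7 - 3.4) / 10.1 = 12.3 / 10.1 = 1.218

1.218


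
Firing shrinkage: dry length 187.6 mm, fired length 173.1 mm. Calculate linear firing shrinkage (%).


FS = (187.6 - 173.1) / 187.6 * 100 = 7.73%

7.73


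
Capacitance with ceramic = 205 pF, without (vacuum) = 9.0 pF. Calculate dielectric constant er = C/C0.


er = 205 / 9.0 = 22.78

22.78


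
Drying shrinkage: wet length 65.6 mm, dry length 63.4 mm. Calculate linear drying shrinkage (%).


DS = (65.6 - 63.4) / 65.6 * 100 = 3.35%

3.35


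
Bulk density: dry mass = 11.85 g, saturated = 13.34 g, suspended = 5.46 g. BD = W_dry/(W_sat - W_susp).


BD = 11.85 / (13.34 - 5.46) = 11.85 / 7.88 = 1.504 g/cm^3

1.504


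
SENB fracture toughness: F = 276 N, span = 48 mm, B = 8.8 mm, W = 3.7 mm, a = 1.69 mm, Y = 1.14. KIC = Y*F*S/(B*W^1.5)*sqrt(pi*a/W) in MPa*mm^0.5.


KIC = 1.14*276*48/(8.8*3.7^1.5)*sqrt(pi*1.69/3.7) = 288.86

288.86


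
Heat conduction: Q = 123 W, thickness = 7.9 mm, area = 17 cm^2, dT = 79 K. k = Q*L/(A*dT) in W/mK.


k = 123*7.9/1000/(17/10000*79) = 7.24 W/mK

7.24


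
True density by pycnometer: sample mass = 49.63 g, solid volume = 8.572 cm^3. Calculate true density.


TD = 49.63 / 8.572 = 5.79 g/cm^3

5.79


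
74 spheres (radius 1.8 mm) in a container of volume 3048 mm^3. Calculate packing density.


V_sphere = 4/3*pi*1.8^3 = 24.429 mm^3
Total V = 74*24.429 = 1807.746 mm^3
PD = 1807.746 / 3048 = 0.593

0.593


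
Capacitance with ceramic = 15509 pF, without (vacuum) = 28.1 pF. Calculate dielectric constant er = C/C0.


er = 15509 / 28.1 = 551.92

551.92


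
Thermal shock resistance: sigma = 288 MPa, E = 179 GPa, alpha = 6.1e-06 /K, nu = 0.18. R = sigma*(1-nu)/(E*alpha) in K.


R = 288*(1-0.18)/(179*1000*6.1e-06) = 216 K

216


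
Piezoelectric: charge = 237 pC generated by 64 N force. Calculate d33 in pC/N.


d33 = 237 / 64 = 3.7 pC/N

3.7


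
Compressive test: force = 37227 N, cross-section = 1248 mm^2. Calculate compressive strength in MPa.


CS = 37227 / 1248 = 29.8 MPa

29.8


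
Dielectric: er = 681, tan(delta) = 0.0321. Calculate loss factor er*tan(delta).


Loss = 681 * 0.0321 = 21.86

21.86


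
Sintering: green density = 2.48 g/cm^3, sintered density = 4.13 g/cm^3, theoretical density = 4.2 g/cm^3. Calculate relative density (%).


Relative = 4.13 / 4.2 * 100 = 98.3%

98.3


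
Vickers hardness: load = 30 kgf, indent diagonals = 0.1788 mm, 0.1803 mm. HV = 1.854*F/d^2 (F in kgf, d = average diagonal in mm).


d_avg = (0.1788+0.1803)/2 = 0.17955 mm
HV = 1.854*30/0.17955^2 = 1725

1725


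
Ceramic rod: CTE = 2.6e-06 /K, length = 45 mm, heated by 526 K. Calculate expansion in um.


dL = 2.6e-06 * 45 * 526 * 1000 = 61.542 um

61.542


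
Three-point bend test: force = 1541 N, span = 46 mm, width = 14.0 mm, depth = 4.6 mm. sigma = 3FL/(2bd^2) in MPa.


sigma = 3*1541*46/(2*14.0*4.6^2) = 358.9 MPa

358.9


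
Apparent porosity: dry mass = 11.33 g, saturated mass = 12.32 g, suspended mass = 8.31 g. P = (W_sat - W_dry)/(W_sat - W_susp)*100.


P = (12.32 - 11.33) / (12.32 - 8.31) * 100 = 0.99 / 4.01 * 100 = 24.7%

24.7


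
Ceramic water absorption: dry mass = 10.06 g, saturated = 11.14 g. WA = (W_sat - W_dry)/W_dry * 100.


WA = (11.14 - 10.06) / 10.06 * 100 = 10.74%

10.74


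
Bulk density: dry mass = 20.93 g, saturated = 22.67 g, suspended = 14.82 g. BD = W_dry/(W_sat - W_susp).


BD = 20.93 / (22.67 - 14.82) = 20.93 / 7.85 = 2.666 g/cm^3

2.666


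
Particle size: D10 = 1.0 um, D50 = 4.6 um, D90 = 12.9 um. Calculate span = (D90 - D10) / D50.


Span = (12.9 - 1.0) / 4.6 = 11.9 / 4.6 = 2.587

2.587


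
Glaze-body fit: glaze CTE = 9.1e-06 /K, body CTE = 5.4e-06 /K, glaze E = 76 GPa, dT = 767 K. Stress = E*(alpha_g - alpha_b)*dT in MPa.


Stress = 76*1000*(9.1e-06 - 5.4e-06)*767 = 215.7 MPa

215.7


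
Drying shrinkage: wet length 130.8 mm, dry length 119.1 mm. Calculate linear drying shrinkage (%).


DS = (130.8 - 119.1) / 130.8 * 100 = 8.94%

8.94


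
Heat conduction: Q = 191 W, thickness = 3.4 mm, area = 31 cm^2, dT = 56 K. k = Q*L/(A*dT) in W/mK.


k = 191*3.4/1000/(31/10000*56) = 3.74 W/mK

3.74


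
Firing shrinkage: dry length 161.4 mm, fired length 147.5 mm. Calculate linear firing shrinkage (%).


FS = (161.4 - 147.5) / 161.4 * 100 = 8.61%

8.61


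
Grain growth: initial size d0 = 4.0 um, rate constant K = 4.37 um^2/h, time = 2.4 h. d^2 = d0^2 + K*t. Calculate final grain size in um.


d^2 = 4.0^2 + 4.37*2.4 = 26.488
d = sqrt(26.488) = 5.15 um

5.15


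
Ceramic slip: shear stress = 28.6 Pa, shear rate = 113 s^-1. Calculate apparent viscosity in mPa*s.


eta = tau/gamma * 1000 = 28.6/113 * 1000 = 253.1 mPa*s

253.1


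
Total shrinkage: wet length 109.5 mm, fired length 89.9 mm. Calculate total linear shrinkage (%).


TS = (109.5 - 89.9) / 109.5 * 100 = 17.9%

17.9


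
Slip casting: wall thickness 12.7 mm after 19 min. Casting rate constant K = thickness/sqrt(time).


K = 12.7 / sqrt(19) = 12.7 / 4.3589 = 2.914 mm/min^0.5

2.914


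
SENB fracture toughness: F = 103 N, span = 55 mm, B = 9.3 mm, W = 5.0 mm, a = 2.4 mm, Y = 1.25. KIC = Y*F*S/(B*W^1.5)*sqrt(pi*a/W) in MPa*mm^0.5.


KIC = 1.25*103*55/(9.3*5.0^1.5)*sqrt(pi*2.4/5.0) = 83.63

83.63


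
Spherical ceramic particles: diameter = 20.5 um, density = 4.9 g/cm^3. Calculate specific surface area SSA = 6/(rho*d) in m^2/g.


SSA = 6 / (4.9 * 20.5) = 0.06 m^2/g

0.06


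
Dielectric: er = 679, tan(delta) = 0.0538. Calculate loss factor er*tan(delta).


Loss = 679 * 0.0538 = 36.53

36.53


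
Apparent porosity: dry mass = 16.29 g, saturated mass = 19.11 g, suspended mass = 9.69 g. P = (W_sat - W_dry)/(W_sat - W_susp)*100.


P = (19.11 - 16.29) / (19.11 - 9.69) * 100 = 2.82 / 9.42 * 100 = 29.9%

29.9


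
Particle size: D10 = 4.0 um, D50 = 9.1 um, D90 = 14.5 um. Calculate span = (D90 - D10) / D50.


Span = (14.5 - 4.0) / 9.1 = 10.5 / 9.1 = 1.154

1.154


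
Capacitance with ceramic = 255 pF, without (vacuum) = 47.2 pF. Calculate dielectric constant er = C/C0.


er = 255 / 47.2 = 5.4

5.4


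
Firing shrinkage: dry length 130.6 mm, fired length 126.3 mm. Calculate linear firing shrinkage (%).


FS = (130.6 - 126.3) / 130.6 * 100 = 3.29%

3.29


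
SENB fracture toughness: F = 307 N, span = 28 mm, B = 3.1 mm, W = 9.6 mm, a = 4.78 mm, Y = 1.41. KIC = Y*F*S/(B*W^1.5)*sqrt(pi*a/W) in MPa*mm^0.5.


KIC = 1.41*307*28/(3.1*9.6^1.5)*sqrt(pi*4.78/9.6) = 164.4

164.4


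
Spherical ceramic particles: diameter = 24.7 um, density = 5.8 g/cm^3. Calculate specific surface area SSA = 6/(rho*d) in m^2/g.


SSA = 6 / (5.8 * 24.7) = 0.042 m^2/g

0.042


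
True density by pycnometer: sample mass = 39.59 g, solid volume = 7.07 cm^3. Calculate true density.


TD = 39.59 / 7.07 = 5.6 g/cm^3

5.6


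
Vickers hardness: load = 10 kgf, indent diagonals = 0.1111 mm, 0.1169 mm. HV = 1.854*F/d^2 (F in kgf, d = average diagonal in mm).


d_avg = (0.1111+0.1169)/2 = 0.114 mm
HV = 1.854*10/0.114^2 = 1427

1427


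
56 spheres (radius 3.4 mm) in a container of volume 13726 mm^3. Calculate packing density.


V_sphere = 4/3*pi*3.4^3 = 164.6362 mm^3
Total V = 56*164.6362 = 9219.6272 mm^3
PD = 9219.6272 / 13726 = 0.672

0.672


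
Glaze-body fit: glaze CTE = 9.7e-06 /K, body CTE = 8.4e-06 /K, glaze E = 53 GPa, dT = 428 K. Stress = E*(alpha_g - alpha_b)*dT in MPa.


Stress = 53*1000*(9.7e-06 - 8.4e-06)*428 = 29.5 MPa

29.5


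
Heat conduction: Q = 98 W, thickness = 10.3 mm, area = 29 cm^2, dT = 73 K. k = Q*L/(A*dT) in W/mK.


k = 98*10.3/1000/(29/10000*73) = 4.77 W/mK

4.77


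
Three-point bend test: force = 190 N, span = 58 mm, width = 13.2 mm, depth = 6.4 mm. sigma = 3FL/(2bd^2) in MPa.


sigma = 3*190*58/(2*13.2*6.4^2) = 30.6 MPa

30.6


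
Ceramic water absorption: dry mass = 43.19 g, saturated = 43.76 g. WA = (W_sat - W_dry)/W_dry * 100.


WA = (43.76 - 43.19) / 43.19 * 100 = 1.32%

1.32


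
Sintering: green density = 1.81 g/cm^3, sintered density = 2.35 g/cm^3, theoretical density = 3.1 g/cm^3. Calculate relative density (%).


Relative = 2.35 / 3.1 * 100 = 75.8%

75.8


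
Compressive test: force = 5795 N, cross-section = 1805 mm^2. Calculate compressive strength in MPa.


CS = 5795 / 1805 = 3.2 MPa

3.2


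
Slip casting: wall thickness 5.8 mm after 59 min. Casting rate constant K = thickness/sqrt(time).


K = 5.8 / sqrt(59) = 5.8 / 7.6811 = 0.755 mm/min^0.5

0.755


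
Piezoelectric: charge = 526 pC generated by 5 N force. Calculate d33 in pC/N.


d33 = 526 / 5 = 105.2 pC/N

105.2


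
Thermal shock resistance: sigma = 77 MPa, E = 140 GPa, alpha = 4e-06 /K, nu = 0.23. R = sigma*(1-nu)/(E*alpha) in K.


R = 77*(1-0.23)/(140*1000*4e-06) = 106 K

106


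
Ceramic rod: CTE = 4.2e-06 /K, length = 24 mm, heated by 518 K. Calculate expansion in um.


dL = 4.2e-06 * 24 * 518 * 1000 = 52.214 um

52.214


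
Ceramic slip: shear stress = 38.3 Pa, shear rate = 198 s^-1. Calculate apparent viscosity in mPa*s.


eta = tau/gamma * 1000 = 38.3/198 * 1000 = 193.4 mPa*s

193.4


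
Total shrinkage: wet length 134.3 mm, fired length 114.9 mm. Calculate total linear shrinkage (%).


TS = (134.3 - 114.9) / 134.3 * 100 = 14.45%

14.45


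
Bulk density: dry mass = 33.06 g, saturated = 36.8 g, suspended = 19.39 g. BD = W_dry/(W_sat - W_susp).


BD = 33.06 / (36.8 - 19.39) = 33.06 / 17.41 = 1.899 g/cm^3

1.899


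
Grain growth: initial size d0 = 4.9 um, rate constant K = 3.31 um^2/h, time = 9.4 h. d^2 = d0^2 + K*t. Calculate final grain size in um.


d^2 = 4.9^2 + 3.31*9.4 = 55.124
d = sqrt(55.124) = 7.42 um

7.42


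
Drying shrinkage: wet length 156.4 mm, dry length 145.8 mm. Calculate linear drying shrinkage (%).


DS = (156.4 - 145.8) / 156.4 * 100 = 6.78%

6.78


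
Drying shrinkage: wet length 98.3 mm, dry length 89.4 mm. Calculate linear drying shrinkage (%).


DS = (98.3 - 89.4) / 98.3 * 100 = 9.05%

9.05


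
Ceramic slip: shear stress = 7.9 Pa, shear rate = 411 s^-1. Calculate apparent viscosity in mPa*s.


eta = tau/gamma * 1000 = 7.9/411 * 1000 = 19.2 mPa*s

19.2


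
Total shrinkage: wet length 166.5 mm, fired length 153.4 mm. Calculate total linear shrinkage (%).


TS = (166.5 - 153.4) / 166.5 * 100 = 7.87%

7.87


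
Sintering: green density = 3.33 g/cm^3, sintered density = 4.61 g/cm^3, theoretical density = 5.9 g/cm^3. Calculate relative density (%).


Relative = 4.61 / 5.9 * 100 = 78.1%

78.1


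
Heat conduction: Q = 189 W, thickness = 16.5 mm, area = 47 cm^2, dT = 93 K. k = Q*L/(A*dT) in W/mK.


k = 189*16.5/1000/(47/10000*93) = 7.13 W/mK

7.13


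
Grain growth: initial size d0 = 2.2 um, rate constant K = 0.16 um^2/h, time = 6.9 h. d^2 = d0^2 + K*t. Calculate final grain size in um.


d^2 = 2.2^2 + 0.16*6.9 = 5.944
d = sqrt(5.944) = 2.44 um

2.44


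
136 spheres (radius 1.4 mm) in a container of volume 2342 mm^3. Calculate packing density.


V_sphere = 4/3*pi*1.4^3 = 11.494 mm^3
Total V = 136*11.494 = 1563.184 mm^3
PD = 1563.184 / 2342 = 0.667

0.667


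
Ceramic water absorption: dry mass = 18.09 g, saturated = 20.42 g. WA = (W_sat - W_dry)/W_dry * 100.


WA = (20.42 - 18.09) / 18.09 * 100 = 12.88%

12.88


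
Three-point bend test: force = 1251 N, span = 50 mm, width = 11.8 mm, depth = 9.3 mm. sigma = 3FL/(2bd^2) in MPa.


sigma = 3*1251*50/(2*11.8*9.3^2) = 91.9 MPa

91.9


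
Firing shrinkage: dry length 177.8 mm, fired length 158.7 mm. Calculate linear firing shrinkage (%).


FS = (177.8 - 158.7) / 177.8 * 100 = 10.74%

10.74


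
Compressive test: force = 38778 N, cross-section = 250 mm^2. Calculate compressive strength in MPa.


CS = 38778 / 250 = 155.1 MPa

155.1


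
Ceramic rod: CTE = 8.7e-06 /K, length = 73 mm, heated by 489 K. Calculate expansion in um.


dL = 8.7e-06 * 73 * 489 * 1000 = 310.564 um

310.564


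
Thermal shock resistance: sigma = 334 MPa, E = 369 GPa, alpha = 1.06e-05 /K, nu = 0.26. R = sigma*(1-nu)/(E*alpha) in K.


R = 334*(1-0.26)/(369*1000*1.06e-05) = 63 K

63


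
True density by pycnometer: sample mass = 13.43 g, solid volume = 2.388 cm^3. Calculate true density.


TD = 13.43 / 2.388 = 5.624 g/cm^3

5.624


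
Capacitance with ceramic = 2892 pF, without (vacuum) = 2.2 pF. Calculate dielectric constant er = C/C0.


er = 2892 / 2.2 = 1314.55

1314.55


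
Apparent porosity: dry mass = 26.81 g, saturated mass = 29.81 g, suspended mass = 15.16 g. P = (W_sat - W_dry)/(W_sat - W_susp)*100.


P = (29.81 - 26.81) / (29.81 - 15.16) * 100 = 3.0 / 14.65 * 100 = 20.5%

20.5


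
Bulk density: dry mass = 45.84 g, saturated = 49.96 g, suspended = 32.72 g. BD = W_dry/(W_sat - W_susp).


BD = 45.84 / (49.96 - 32.72) = 45.84 / 17.24 = 2.659 g/cm^3

2.659


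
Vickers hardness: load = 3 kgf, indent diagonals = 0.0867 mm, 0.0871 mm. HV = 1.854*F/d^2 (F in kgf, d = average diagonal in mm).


d_avg = (0.0867+0.0871)/2 = 0.0869 mm
HV = 1.854*3/0.0869^2 = 737

737


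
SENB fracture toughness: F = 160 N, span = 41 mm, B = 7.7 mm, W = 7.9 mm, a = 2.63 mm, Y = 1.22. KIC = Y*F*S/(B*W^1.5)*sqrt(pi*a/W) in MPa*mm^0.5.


KIC = 1.22*160*41/(7.7*7.9^1.5)*sqrt(pi*2.63/7.9) = 47.87

47.87


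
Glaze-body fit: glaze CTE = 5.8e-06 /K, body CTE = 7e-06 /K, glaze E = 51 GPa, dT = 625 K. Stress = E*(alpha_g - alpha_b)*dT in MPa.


Stress = 51*1000*(5.8e-06 - 7e-06)*625 = -38.3 MPa

-38.3


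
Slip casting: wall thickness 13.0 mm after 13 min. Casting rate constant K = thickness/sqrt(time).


K = 13.0 / sqrt(13) = 13.0 / 3.6056 = 3.606 mm/min^0.5

3.606


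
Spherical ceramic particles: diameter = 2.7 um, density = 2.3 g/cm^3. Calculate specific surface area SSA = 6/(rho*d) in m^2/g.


SSA = 6 / (2.3 * 2.7) = 0.966 m^2/g

0.966


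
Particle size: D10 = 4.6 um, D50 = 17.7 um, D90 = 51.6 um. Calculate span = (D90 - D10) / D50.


Span = (51.6 - 4.6) / 17.7 = 47.0 / 17.7 = 2.655

2.655


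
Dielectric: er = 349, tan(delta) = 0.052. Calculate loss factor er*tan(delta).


Loss = 349 * 0.052 = 18.148

18.148


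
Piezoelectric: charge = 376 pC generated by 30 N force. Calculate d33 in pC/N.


d33 = 376 / 30 = 12.5 pC/N

12.5


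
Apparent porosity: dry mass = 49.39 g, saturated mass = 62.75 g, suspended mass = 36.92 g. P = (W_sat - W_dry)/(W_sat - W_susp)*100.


P = (62.75 - 49.39) / (62.75 - 36.92) * 100 = 13.36 / 25.83 * 100 = 51.7%

51.7


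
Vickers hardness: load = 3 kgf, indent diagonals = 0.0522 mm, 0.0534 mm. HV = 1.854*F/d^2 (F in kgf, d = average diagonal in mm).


d_avg = (0.0522+0.0534)/2 = 0.0528 mm
HV = 1.854*3/0.0528^2 = 1995

1995


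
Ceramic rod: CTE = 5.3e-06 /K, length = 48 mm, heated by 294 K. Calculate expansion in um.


dL = 5.3e-06 * 48 * 294 * 1000 = 74.794 um

74.794


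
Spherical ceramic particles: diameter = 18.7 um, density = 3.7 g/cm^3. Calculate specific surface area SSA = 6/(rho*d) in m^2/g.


SSA = 6 / (3.7 * 18.7) = 0.087 m^2/g

0.087


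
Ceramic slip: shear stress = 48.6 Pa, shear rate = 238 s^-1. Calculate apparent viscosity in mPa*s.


eta = tau/gamma * 1000 = 48.6/238 * 1000 = 204.2 mPa*s

204.2


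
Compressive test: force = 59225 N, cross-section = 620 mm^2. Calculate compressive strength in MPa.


CS = 59225 / 620 = 95.5 MPa

95.5


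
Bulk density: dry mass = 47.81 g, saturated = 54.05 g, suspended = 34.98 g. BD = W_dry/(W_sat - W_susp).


BD = 47.81 / (54.05 - 34.98) = 47.81 / 19.07 = 2.507 g/cm^3

2.507


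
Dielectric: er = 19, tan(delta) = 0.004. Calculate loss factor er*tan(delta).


Loss = 19 * 0.004 = 0.076

0.076


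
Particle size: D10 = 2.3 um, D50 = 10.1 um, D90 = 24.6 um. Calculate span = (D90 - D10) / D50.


Span = (24.6 - 2.3) / 10.1 = 22.3 / 10.1 = 2.208

2.208


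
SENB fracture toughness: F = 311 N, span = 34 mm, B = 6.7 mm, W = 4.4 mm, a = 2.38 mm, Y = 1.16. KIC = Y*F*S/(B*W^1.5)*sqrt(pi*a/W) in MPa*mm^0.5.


KIC = 1.16*311*34/(6.7*4.4^1.5)*sqrt(pi*2.38/4.4) = 258.57

258.57


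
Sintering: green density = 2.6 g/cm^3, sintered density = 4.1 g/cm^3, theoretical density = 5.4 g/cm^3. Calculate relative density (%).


Relative = 4.1 / 5.4 * 100 = 75.9%

75.9


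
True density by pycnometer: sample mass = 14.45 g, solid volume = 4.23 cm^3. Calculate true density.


TD = 14.45 / 4.23 = 3.416 g/cm^3

3.416


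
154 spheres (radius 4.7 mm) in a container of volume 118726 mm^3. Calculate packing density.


V_sphere = 4/3*pi*4.7^3 = 434.8928 mm^3
Total V = 154*434.8928 = 66973.4912 mm^3
PD = 66973.4912 / 118726 = 0.564

0.564


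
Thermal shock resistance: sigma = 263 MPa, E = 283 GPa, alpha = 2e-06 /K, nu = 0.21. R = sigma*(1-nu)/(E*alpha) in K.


R = 263*(1-0.21)/(283*1000*2e-06) = 367 K

367


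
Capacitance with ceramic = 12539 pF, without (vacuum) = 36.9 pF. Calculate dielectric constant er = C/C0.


er = 12539 / 36.9 = 339.81

339.81


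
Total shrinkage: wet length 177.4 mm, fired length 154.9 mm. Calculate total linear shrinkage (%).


TS = (177.4 - 154.9) / 177.4 * 100 = 12.68%

12.68


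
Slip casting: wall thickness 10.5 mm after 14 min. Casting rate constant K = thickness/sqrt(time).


K = 10.5 / sqrt(14) = 10.5 / 3.7417 = 2.806 mm/min^0.5

2.806


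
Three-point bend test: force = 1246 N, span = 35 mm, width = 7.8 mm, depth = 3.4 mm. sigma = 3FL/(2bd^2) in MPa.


sigma = 3*1246*35/(2*7.8*3.4^2) = 725.5 MPa

725.5


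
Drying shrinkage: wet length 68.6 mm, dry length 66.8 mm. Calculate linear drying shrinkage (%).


DS = (68.6 - 66.8) / 68.6 * 100 = 2.62%

2.62


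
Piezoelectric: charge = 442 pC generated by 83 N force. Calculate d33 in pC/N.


d33 = 442 / 83 = 5.3 pC/N

5.3


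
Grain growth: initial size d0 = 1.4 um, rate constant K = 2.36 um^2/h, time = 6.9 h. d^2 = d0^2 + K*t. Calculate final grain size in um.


d^2 = 1.4^2 + 2.36*6.9 = 18.244
d = sqrt(18.244) = 4.27 um

4.27


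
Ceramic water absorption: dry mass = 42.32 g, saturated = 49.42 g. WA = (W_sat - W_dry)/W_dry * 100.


WA = (49.42 - 42.32) / 42.32 * 100 = 16.78%

16.78


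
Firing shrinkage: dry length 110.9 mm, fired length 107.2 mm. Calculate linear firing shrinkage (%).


FS = (110.9 - 107.2) / 110.9 * 100 = 3.34%

3.34


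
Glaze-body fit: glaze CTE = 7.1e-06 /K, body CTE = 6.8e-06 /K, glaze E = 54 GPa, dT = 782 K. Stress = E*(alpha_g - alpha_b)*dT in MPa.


Stress = 54*1000*(7.1e-06 - 6.8e-06)*782 = 12.7 MPa

12.7


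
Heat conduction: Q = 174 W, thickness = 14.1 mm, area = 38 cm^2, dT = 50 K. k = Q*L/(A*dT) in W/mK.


k = 174*14.1/1000/(38/10000*50) = 12.91 W/mK

12.91


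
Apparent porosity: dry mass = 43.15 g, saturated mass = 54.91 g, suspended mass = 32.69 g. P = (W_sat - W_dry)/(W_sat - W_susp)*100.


P = (54.91 - 43.15) / (54.91 - 32.69) * 100 = 11.76 / 22.22 * 100 = 52.9%

52.9


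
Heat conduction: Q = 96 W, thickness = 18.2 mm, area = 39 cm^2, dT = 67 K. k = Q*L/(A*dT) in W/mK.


k = 96*18.2/1000/(39/10000*67) = 6.69 W/mK

6.69


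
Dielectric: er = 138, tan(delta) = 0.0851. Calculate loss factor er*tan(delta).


Loss = 138 * 0.0851 = 11.744

11.744


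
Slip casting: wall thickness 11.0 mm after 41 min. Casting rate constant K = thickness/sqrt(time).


K = 11.0 / sqrt(41) = 11.0 / 6.4031 = 1.718 mm/min^0.5

1.718


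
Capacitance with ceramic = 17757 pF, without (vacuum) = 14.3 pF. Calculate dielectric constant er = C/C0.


er = 17757 / 14.3 = 1241.75

1241.75


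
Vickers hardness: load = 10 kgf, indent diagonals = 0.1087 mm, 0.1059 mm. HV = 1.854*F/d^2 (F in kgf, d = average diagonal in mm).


d_avg = (0.1087+0.1059)/2 = 0.1073 mm
HV = 1.854*10/0.1073^2 = 1610

1610


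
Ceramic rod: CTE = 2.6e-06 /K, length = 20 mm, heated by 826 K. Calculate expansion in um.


dL = 2.6e-06 * 20 * 826 * 1000 = 42.952 um

42.952


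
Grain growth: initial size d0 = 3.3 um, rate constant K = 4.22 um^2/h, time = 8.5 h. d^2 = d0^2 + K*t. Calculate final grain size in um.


d^2 = 3.3^2 + 4.22*8.5 = 46.76
d = sqrt(46.76) = 6.84 um

6.84


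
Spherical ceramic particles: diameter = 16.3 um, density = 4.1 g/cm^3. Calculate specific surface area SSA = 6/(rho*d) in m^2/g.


SSA = 6 / (4.1 * 16.3) = 0.09 m^2/g

0.09


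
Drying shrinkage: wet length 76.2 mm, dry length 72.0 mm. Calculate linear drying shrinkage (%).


DS = (76.2 - 72.0) / 76.2 * 100 = 5.51%

5.51


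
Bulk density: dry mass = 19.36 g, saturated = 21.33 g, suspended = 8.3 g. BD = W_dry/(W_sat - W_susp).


BD = 19.36 / (21.33 - 8.3) = 19.36 / 13.03 = 1.486 g/cm^3

1.486


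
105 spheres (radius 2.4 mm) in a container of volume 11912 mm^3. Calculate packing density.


V_sphere = 4/3*pi*2.4^3 = 57.9058 mm^3
Total V = 105*57.9058 = 6080.109 mm^3
PD = 6080.109 / 11912 = 0.51

0.51


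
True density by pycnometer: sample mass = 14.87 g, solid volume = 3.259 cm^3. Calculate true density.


TD = 14.87 / 3.259 = 4.563 g/cm^3

4.563


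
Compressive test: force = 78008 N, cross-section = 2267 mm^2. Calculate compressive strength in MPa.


CS = 78008 / 2267 = 34.4 MPa

34.4


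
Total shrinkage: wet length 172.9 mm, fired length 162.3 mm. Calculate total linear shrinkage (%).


TS = (172.9 - 162.3) / 172.9 * 100 = 6.13%

6.13


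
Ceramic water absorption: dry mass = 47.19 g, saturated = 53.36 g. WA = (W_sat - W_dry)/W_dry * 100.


WA = (53.36 - 47.19) / 47.19 * 100 = 13.07%

13.07


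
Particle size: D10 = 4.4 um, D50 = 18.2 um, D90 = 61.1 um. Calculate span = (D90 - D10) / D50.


Span = (61.1 - 4.4) / 18.2 = 56.7 / 18.2 = 3.115

3.115


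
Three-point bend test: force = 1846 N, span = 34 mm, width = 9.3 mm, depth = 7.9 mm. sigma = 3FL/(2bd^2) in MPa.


sigma = 3*1846*34/(2*9.3*7.9^2) = 162.2 MPa

162.2


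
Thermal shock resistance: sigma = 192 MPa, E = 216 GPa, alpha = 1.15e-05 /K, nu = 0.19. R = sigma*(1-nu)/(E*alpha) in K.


R = 192*(1-0.19)/(216*1000*1.15e-05) = 63 K

63


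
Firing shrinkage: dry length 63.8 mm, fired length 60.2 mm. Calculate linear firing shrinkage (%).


FS = (63.8 - 60.2) / 63.8 * 100 = 5.64%

5.64


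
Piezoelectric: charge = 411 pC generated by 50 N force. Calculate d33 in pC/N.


d33 = 411 / 50 = 8.2 pC/N

8.2


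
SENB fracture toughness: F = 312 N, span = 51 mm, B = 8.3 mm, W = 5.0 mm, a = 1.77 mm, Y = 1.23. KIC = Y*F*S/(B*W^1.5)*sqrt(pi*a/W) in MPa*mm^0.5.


KIC = 1.23*312*51/(8.3*5.0^1.5)*sqrt(pi*1.77/5.0) = 222.42

222.42


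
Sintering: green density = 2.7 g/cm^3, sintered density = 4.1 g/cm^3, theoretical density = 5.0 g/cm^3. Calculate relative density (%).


Relative = 4.1 / 5.0 * 100 = 82.0%

82.0


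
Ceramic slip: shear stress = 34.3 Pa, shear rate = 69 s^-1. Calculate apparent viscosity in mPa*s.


eta = tau/gamma * 1000 = 34.3/69 * 1000 = 497.1 mPa*s

497.1


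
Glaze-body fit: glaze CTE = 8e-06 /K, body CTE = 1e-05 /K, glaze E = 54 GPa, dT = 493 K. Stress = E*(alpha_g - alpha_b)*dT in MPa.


Stress = 54*1000*(8e-06 - 1e-05)*493 = -53.2 MPa

-53.2


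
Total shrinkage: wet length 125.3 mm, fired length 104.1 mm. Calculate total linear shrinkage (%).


TS = (125.3 - 104.1) / 125.3 * 100 = 16.92%

16.92


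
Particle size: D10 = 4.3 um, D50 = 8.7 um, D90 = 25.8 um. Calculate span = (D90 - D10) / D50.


Span = (25.8 - 4.3) / 8.7 = 21.5 / 8.7 = 2.471

2.471


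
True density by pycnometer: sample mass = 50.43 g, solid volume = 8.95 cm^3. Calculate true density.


TD = 50.43 / 8.95 = 5.635 g/cm^3

5.635


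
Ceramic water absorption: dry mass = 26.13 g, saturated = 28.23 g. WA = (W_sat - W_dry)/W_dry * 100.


WA = (28.23 - 26.13) / 26.13 * 100 = 8.04%

8.04


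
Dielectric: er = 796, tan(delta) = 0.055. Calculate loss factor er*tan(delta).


Loss = 796 * 0.055 = 43.78

43.78


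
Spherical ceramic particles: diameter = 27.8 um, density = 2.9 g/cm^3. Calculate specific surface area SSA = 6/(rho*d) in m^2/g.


SSA = 6 / (2.9 * 27.8) = 0.074 m^2/g

0.074


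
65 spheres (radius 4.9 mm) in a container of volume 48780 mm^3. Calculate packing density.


V_sphere = 4/3*pi*4.9^3 = 492.807 mm^3
Total V = 65*492.807 = 32032.455 mm^3
PD = 32032.455 / 48780 = 0.657

0.657


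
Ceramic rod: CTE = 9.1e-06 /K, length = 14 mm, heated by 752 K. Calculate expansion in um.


dL = 9.1e-06 * 14 * 752 * 1000 = 95.805 um

95.805


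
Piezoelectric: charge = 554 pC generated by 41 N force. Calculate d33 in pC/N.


d33 = 554 / 41 = 13.5 pC/N

13.5


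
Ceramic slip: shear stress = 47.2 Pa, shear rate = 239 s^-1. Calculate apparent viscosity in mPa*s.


eta = tau/gamma * 1000 = 47.2/239 * 1000 = 197.5 mPa*s

197.5


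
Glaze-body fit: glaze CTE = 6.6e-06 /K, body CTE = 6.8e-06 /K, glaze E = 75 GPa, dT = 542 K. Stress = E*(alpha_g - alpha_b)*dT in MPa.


Stress = 75*1000*(6.6e-06 - 6.8e-06)*542 = -8.1 MPa

-8.1


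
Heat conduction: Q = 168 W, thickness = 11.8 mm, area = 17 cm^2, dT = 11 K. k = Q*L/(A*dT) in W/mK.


k = 168*11.8/1000/(17/10000*11) = 106.01 W/mK

106.01


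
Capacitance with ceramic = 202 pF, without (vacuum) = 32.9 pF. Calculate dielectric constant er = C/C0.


er = 202 / 32.9 = 6.14

6.14


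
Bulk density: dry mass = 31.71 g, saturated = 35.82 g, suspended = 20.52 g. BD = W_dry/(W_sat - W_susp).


BD = 31.71 / (35.82 - 20.52) = 31.71 / 15.3 = 2.073 g/cm^3

2.073


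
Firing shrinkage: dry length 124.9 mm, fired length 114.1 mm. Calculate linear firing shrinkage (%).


FS = (124.9 - 114.1) / 124.9 * 100 = 8.65%

8.65


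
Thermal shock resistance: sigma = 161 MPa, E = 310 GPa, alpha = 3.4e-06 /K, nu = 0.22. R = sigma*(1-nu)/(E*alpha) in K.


R = 161*(1-0.22)/(310*1000*3.4e-06) = 119 K

119


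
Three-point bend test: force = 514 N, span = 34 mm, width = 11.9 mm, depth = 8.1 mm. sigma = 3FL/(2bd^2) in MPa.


sigma = 3*514*34/(2*11.9*8.1^2) = 33.6 MPa

33.6


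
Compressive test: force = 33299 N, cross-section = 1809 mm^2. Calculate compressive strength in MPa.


CS = 33299 / 1809 = 18.4 MPa

18.4


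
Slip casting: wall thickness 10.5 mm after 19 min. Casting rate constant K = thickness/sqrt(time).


K = 10.5 / sqrt(19) = 10.5 / 4.3589 = 2.409 mm/min^0.5

2.409


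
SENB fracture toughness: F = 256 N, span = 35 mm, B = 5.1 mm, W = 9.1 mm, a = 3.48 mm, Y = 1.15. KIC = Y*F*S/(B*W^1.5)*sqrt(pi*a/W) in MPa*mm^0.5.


KIC = 1.15*256*35/(5.1*9.1^1.5)*sqrt(pi*3.48/9.1) = 80.67

80.67


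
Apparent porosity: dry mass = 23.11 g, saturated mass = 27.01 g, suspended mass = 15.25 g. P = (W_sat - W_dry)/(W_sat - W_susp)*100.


P = (27.01 - 23.11) / (27.01 - 15.25) * 100 = 3.9 / 11.76 * 100 = 33.2%

33.2


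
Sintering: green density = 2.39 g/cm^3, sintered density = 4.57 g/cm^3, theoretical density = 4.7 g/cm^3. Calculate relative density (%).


Relative = 4.57 / 4.7 * 100 = 97.2%

97.2


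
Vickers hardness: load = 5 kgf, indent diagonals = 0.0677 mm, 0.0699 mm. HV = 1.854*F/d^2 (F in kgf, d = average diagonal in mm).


d_avg = (0.0677+0.0699)/2 = 0.0688 mm
HV = 1.854*5/0.0688^2 = 1958

1958


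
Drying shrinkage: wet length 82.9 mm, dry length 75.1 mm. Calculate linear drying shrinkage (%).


DS = (82.9 - 75.1) / 82.9 * 100 = 9.41%

9.41


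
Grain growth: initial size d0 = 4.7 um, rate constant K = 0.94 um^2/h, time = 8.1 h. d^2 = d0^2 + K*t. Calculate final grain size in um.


d^2 = 4.7^2 + 0.94*8.1 = 29.704
d = sqrt(29.704) = 5.45 um

5.45


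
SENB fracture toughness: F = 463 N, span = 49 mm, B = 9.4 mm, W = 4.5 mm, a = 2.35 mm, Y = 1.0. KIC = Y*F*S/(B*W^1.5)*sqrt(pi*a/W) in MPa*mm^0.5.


KIC = 1.0*463*49/(9.4*4.5^1.5)*sqrt(pi*2.35/4.5) = 323.84

323.84


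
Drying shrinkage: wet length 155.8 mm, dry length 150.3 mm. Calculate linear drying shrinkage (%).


DS = (155.8 - 150.3) / 155.8 * 100 = 3.53%

3.53


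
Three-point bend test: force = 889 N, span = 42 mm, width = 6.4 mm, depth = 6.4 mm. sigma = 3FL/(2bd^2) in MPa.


sigma = 3*889*42/(2*6.4*6.4^2) = 213.6 MPa

213.6


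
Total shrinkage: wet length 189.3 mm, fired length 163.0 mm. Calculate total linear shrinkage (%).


TS = (189.3 - 163.0) / 189.3 * 100 = 13.89%

13.89


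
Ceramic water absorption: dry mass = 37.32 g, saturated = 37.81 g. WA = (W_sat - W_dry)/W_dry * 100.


WA = (37.81 - 37.32) / 37.32 * 100 = 1.31%

1.31


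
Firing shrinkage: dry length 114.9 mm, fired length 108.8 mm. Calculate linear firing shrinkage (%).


FS = (114.9 - 108.8) / 114.9 * 100 = 5.31%

5.31


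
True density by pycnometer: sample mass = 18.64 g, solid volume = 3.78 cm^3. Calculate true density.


TD = 18.64 / 3.78 = 4.931 g/cm^3

4.931


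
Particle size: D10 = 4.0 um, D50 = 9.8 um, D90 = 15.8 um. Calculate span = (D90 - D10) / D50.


Span = (15.8 - 4.0) / 9.8 = 11.8 / 9.8 = 1.204

1.204


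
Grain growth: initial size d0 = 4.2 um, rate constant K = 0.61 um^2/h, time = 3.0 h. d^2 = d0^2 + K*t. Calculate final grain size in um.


d^2 = 4.2^2 + 0.61*3.0 = 19.47
d = sqrt(19.47) = 4.41 um

4.41


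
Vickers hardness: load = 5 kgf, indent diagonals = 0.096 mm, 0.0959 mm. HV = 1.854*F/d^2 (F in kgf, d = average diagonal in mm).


d_avg = (0.096+0.0959)/2 = 0.09595 mm
HV = 1.854*5/0.09595^2 = 1007

1007


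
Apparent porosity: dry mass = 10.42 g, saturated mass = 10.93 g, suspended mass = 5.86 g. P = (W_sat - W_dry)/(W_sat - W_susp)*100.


P = (10.93 - 10.42) / (10.93 - 5.86) * 100 = 0.51 / 5.07 * 100 = 10.1%

10.1


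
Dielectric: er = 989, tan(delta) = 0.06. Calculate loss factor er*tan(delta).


Loss = 989 * 0.06 = 59.34

59.34


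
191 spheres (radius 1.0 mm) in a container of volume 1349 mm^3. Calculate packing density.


V_sphere = 4/3*pi*1.0^3 = 4.1888 mm^3
Total V = 191*4.1888 = 800.0608 mm^3
PD = 800.0608 / 1349 = 0.593

0.593


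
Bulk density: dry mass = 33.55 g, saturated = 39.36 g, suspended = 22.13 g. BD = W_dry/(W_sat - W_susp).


BD = 33.55 / (39.36 - 22.13) = 33.55 / 17.23 = 1.947 g/cm^3

1.947


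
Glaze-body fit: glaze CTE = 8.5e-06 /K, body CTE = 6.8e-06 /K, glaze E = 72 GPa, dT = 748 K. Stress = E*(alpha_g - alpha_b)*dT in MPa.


Stress = 72*1000*(8.5e-06 - 6.8e-06)*748 = 91.6 MPa

91.6


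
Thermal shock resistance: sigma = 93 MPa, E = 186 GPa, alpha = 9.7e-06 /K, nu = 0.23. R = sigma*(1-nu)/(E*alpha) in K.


R = 93*(1-0.23)/(186*1000*9.7e-06) = 40 K

40


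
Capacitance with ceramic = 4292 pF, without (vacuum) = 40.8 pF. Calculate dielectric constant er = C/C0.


er = 4292 / 40.8 = 105.2

105.2


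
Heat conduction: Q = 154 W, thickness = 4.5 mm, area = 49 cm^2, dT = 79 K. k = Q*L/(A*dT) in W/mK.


k = 154*4.5/1000/(49/10000*79) = 1.79 W/mK

1.79


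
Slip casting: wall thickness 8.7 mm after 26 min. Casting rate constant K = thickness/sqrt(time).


K = 8.7 / sqrt(26) = 8.7 / 5.099 = 1.706 mm/min^0.5

1.706


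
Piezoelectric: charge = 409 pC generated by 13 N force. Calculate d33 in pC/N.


d33 = 409 / 13 = 31.5 pC/N

31.5
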